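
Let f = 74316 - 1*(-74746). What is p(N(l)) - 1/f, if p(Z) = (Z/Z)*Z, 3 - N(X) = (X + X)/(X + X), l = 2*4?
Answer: 298123/149062 ≈ 2.0000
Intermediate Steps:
l = 8
N(X) = 2 (N(X) = 3 - (X + X)/(X + X) = 3 - 2*X/(2*X) = 3 - 2*X*1/(2*X) = 3 - 1*1 = 3 - 1 = 2)
f = 149062 (f = 74316 + 74746 = 149062)
p(Z) = Z (p(Z) = 1*Z = Z)
p(N(l)) - 1/f = 2 - 1/149062 = 298123/149062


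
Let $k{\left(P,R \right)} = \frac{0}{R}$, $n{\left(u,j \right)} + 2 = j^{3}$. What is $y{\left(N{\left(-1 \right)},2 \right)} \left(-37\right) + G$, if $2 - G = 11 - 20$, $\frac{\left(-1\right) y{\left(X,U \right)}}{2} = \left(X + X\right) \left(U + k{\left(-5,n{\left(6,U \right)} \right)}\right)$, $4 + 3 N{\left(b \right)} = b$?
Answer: $- \frac{1447}{3} \approx -482.33$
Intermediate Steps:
$N{\left(b \right)} = - \frac{4}{3} + \frac{b}{3}$
$n{\left(u,j \right)} = -2 + j^{3}$
$k{\left(P,R \right)} = 0$
$y{\left(X,U \right)} = - 4 U X$ ($y{\left(X,U \right)} = - 2 \left(X + X\right) \left(U + 0\right) = - 2 \cdot 2 X U = - 2 \cdot 2 U X = - 4 U X$)
$G = 11$ ($G = 2 - \left(11 - 20\right) = 2 - -9 = 2 + 9 = 11$)
$y{\left(N{\left(-1 \right)},2 \right)} \left(-37\right) + G = \left(-4\right) 2 \left(- \frac{4}{3} + \frac{1}{3} \left(-1\right)\right) \left(-37\right) + 11 = \left(-4\right) 2 \left(- \frac{4}{3} - \frac{1}{3}\right) \left(-37\right) + 11 = \left(-4\right) 2 \left(- \frac{5}{3}\right) \left(-37\right) + 11 = \frac{40}{3} \left(-37\right) + 11 = - \frac{1480}{3} + 11 = - \frac{1447}{3}$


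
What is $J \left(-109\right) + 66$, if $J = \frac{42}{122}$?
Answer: $\frac{1737}{61} \approx 28.475$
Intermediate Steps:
$J = \frac{21}{61}$ ($J = 42 \cdot \frac{1}{122} = \frac{21}{61} \approx 0.34426$)
$J \left(-109\right) + 66 = \frac{21}{61} \left(-109\right) + 66 = - \frac{2289}{61} + 66 = \frac{1737}{61}$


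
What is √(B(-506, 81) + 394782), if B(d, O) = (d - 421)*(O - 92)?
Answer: √404979 ≈ 636.38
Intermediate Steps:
B(d, O) = (-421 + d)*(-92 + O)
√(B(-506, 81) + 394782) = √((38732 - 421*81 - 92*(-506) + 81*(-506)) + 394782) = √((38732 - 34101 + 46552 - 40986) + 394782) = √(10197 + 394782) = √404979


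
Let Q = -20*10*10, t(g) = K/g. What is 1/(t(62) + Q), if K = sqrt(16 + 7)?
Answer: -7688000/15375999977 - 62*sqrt(23)/15375999977 ≈ -0.00050002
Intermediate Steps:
K = sqrt(23) ≈ 4.7958
t(g) = sqrt(23)/g
Q = -2000 (Q = -200*10 = -2000)
1/(t(62) + Q) = 1/(sqrt(23)/62 - 2000) = 1/(-2000 + sqrt(23)/62)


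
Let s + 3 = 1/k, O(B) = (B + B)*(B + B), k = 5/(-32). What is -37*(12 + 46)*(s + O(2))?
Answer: -70818/5 ≈ -14164.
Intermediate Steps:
k = -5/32 (k = 5*(-1/32) = -5/32 ≈ -0.15625)
O(B) = 4*B² (O(B) = (2*B)*(2*B) = 4*B²)
s = -47/5 (s = -3 + 1/(-5/32) = -3 - 32/5 = -47/5 ≈ -9.4000)
-37*(12 + 46)*(s + O(2)) = -37*(12 + 46)*(-47/5 + 4*2²) = -2146*(-47/5 + 4*4) = -2146*(-47/5 + 16) = -2146*33/5 = -37*1914/5 = -70818/5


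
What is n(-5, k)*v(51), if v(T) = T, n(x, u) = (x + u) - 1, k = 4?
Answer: -102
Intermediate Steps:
n(x, u) = -1 + u + x (n(x, u) = (u + x) - 1 = -1 + u + x)
n(-5, k)*v(51) = (-1 + 4 - 5)*51 = -2*51 = -102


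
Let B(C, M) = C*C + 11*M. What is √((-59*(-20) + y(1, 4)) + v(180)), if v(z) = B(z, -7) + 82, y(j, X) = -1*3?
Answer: √33582 ≈ 183.25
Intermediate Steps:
y(j, X) = -3
B(C, M) = C² + 11*M
v(z) = 5 + z² (v(z) = (z² + 11*(-7)) + 82 = (z² - 77) + 82 = (-77 + z²) + 82 = 5 + z²)
√((-59*(-20) + y(1, 4)) + v(180)) = √((-59*(-20) - 3) + (5 + 180²)) = √((1180 - 3) + (5 + 32400)) = √(1177 + 32405) = √33582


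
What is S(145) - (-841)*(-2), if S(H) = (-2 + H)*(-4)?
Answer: -2254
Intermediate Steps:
S(H) = 8 - 4*H
S(145) - (-841)*(-2) = (8 - 4*145) - (-841)*(-2) = (8 - 580) - 1*1682 = -572 - 1682 = -2254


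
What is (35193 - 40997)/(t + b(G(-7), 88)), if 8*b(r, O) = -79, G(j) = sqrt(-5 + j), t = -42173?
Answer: 46432/337463 ≈ 0.13759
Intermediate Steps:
b(r, O) = -79/8 (b(r, O) = (1/8)*(-79) = -79/8)
(35193 - 40997)/(t + b(G(-7), 88)) = (35193 - 40997)/(-42173 - 79/8) = -5804/(-337463/8) = -5804*(-8/337463) = 46432/337463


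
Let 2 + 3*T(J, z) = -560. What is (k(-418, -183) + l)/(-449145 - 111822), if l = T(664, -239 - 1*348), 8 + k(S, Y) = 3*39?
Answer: 235/1682901 ≈ 0.00013964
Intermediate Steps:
T(J, z) = -562/3 (T(J, z) = -⅔ + (⅓)*(-560) = -⅔ - 560/3 = -562/3)
k(S, Y) = 109 (k(S, Y) = -8 + 3*39 = -8 + 117 = 109)
l = -562/3 ≈ -187.33
(k(-418, -183) + l)/(-449145 - 111822) = (109 - 562/3)/(-449145 - 111822) = -235/3/(-560967) = -235/3*(-1/560967) = 235/1682901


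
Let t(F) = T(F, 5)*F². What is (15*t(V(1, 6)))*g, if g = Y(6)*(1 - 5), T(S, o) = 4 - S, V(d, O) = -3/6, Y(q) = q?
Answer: -405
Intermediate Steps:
V(d, O) = -½ (V(d, O) = -3*⅙ = -½)
t(F) = F²*(4 - F) (t(F) = (4 - F)*F² = F²*(4 - F))
g = -24 (g = 6*(1 - 5) = 6*(-4) = -24)
(15*t(V(1, 6)))*g = (15*((-½)²*(4 - 1*(-½))))*(-24) = (15*((4 + ½)/4))*(-24) = (15*((¼)*(9/2)))*(-24) = (15*(9/8))*(-24) = (135/8)*(-24) = -405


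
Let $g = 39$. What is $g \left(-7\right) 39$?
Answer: $-10647$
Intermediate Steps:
$g \left(-7\right) 39 = 39 \left(-7\right) 39 = \left(-273\right) 39 = -10647$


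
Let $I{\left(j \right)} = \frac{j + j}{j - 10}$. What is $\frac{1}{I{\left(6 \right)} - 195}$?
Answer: $- \frac{1}{198} \approx -0.0050505$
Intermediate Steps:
$I{\left(j \right)} = \frac{2 j}{-10 + j}$
$\frac{1}{I{\left(6 \right)} - 195} = \frac{1}{2 \cdot 6 \frac{1}{-10 + 6} - 195} = \frac{1}{2 \cdot 6 \frac{1}{-4} - 195} = \frac{1}{2 \cdot 6 \left(- \frac{1}{4}\right) - 195} = \frac{1}{-3 - 195} = \frac{1}{-198} = - \frac{1}{198}$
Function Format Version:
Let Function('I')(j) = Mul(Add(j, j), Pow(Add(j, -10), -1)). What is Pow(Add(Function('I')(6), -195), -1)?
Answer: Rational(-1, 198) ≈ -0.0050505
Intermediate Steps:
Function('I')(j) = Mul(2, j, Pow(Add(-10, j), -1)) (Function('I')(j) = Mul(Mul(2, j), Pow(Add(-10, j), -1)) = Mul(2, j, Pow(Add(-10, j), -1)))
Pow(Add(Function('I')(6), -195), -1) = Pow(Add(Mul(2, 6, Pow(Add(-10, 6), -1)), -195), -1) = Pow(Add(Mul(2, 6, Pow(-4, -1)), -195), -1) = Pow(Add(Mul(2, 6, Rational(-1, 4)), -195), -1) = Pow(Add(-3, -195), -1) = Pow(-198, -1) = Rational(-1, 198)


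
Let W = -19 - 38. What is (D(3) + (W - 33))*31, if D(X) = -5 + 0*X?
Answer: -2945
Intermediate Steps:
D(X) = -5 (D(X) = -5 + 0 = -5)
W = -57
(D(3) + (W - 33))*31 = (-5 + (-57 - 33))*31 = (-5 - 90)*31 = -95*31 = -2945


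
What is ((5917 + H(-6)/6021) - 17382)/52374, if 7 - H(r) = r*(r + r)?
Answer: -34515415/157671927 ≈ -0.21891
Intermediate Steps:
H(r) = 7 - 2*r² (H(r) = 7 - r*(r + r) = 7 - r*2*r = 7 - 2*r²)
((5917 + H(-6)/6021) - 17382)/52374 = ((5917 + (7 - 2*(-6)²)/6021) - 17382)/52374 = ((5917 + (7 - 2*36)*(1/6021)) - 17382)*(1/52374) = ((5917 + (7 - 72)*(1/6021)) - 17382)*(1/52374) = ((5917 - 65*1/6021) - 17382)*(1/52374) = ((5917 - 65/6021) - 17382)*(1/52374) = (35626192/6021 - 17382)*(1/52374) = -69030830/6021*1/52374 = -34515415/157671927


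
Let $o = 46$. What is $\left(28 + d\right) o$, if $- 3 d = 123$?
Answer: $-598$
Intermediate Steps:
$d = -41$ ($d = \left(- \frac{1}{3}\right) 123 = -41$)
$\left(28 + d\right) o = \left(28 - 41\right) 46 = \left(-13\right) 46 = -598$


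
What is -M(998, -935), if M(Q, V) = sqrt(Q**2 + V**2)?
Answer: -sqrt(1870229) ≈ -1367.6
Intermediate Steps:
-M(998, -935) = -sqrt(998**2 + (-935)**2) = -sqrt(996004 + 874225) = -sqrt(1870229)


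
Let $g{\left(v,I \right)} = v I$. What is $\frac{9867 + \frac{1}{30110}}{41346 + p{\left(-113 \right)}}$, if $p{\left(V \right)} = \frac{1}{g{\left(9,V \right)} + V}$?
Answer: $\frac{33571776923}{140676867769} \approx 0.23864$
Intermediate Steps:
$g{\left(v,I \right)} = I v$
$p{\left(V \right)} = \frac{1}{10 V}$ ($p{\left(V \right)} = \frac{1}{V 9 + V} = \frac{1}{9 V + V} = \frac{1}{10 V}$)
$\frac{9867 + \frac{1}{30110}}{41346 + p{\left(-113 \right)}} = \frac{9867 + \frac{1}{30110}}{41346 + \frac{1}{10 \left(-113\right)}} = \frac{9867 + \frac{1}{30110}}{41346 + \frac{1}{10} \left(- \frac{1}{113}\right)} = \frac{297095371}{30110 \left(41346 - \frac{1}{1130}\right)} = \frac{297095371}{30110 \cdot \frac{46720979}{1130}} = \frac{297095371}{30110} \cdot \frac{1130}{46720979} = \frac{33571776923}{140676867769}$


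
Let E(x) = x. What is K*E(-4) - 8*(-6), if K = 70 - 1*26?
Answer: -128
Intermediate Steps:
K = 44 (K = 70 - 26 = 44)
K*E(-4) - 8*(-6) = 44*(-4) - 8*(-6) = -176 + 48 = -128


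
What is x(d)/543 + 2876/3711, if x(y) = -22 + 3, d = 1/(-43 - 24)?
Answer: 497053/671691 ≈ 0.74000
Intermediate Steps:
d = -1/67 (d = 1/(-67) = -1/67 ≈ -0.014925)
x(y) = -19
x(d)/543 + 2876/3711 = -19/543 + 2876/3711 = 497053/671691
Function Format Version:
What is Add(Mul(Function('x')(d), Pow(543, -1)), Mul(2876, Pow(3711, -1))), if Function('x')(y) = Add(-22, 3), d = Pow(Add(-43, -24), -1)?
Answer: Rational(497053, 671691) ≈ 0.74000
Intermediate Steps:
d = Rational(-1, 67) (d = Pow(-67, -1) = Rational(-1, 67) ≈ -0.014925)
Function('x')(y) = -19
Add(Mul(Function('x')(d), Pow(543, -1)), Mul(2876, Pow(3711, -1))) = Add(Mul(-19, Pow(543, -1)), Mul(2876, Pow(3711, -1))) = Add(Mul(-19, Rational(1, 543)), Mul(2876, Rational(1, 3711))) = Add(Rational(-19, 543), Rational(2876, 3711)) = Rational(497053, 671691)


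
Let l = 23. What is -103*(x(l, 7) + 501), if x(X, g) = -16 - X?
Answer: -47586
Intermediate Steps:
-103*(x(l, 7) + 501) = -103*((-16 - 1*23) + 501) = -103*((-16 - 23) + 501) = -103*(-39 + 501) = -103*462 = -47586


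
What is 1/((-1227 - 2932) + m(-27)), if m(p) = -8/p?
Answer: -27/112285 ≈ -0.00024046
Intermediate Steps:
1/((-1227 - 2932) + m(-27)) = 1/((-1227 - 2932) - 8/(-27)) = 1/(-4159 - 8*(-1/27)) = 1/(-4159 + 8/27) = 1/(-112285/27) = -27/112285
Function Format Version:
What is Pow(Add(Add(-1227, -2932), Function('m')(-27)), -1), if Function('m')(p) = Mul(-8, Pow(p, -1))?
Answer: Rational(-27, 112285) ≈ -0.00024046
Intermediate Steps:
Pow(Add(Add(-1227, -2932), Function('m')(-27)), -1) = Pow(Add(Add(-1227, -2932), Mul(-8, Pow(-27, -1))), -1) = Pow(Add(-4159, Mul(-8, Rational(-1, 27))), -1) = Pow(Add(-4159, Rational(8, 27)), -1) = Pow(Rational(-112285, 27), -1) = Rational(-27, 112285)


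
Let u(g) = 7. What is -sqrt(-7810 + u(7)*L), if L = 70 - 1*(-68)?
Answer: -2*I*sqrt(1711) ≈ -82.729*I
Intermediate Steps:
L = 138 (L = 70 + 68 = 138)
-sqrt(-7810 + u(7)*L) = -sqrt(-7810 + 7*138) = -sqrt(-7810 + 966) = -sqrt(-6844) = -2*I*sqrt(1711)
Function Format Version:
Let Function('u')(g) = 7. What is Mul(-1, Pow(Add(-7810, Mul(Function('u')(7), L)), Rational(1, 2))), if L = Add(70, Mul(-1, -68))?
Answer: Mul(-2, I, Pow(1711, Rational(1, 2))) ≈ Mul(-82.729, I)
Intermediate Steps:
L = 138 (L = Add(70, 68) = 138)
Mul(-1, Pow(Add(-7810, Mul(Function('u')(7), L)), Rational(1, 2))) = Mul(-1, Pow(Add(-7810, Mul(7, 138)), Rational(1, 2))) = Mul(-1, Pow(Add(-7810, 966), Rational(1, 2))) = Mul(-1, Pow(-6844, Rational(1, 2))) = Mul(-1, Mul(2, I, Pow(1711, Rational(1, 2)))) = Mul(-2, I, Pow(1711, Rational(1, 2)))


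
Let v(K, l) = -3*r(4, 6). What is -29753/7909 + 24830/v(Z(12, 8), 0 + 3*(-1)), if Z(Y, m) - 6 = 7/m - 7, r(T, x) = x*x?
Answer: -99796897/427086 ≈ -233.67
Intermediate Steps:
r(T, x) = x²
Z(Y, m) = -1 + 7/m (Z(Y, m) = 6 + (7/m - 7) = 6 + (-7 + 7/m) = -1 + 7/m)
v(K, l) = -108 (v(K, l) = -3*6² = -3*36 = -108)
-29753/7909 + 24830/v(Z(12, 8), 0 + 3*(-1)) = -29753/7909 + 24830/(-108) = -29753*1/7909 + 24830*(-1/108) = -29753/7909 - 12415/54 = -99796897/427086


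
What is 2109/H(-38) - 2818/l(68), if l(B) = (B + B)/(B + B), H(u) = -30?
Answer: -28883/10 ≈ -2888.3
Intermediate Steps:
l(B) = 1 (l(B) = (2*B)/((2*B)) = (2*B)*(1/(2*B)) = 1)
2109/H(-38) - 2818/l(68) = 2109/(-30) - 2818/1 = 2109*(-1/30) - 2818*1 = -703/10 - 2818 = -28883/10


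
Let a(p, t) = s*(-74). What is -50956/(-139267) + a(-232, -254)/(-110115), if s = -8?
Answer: 5528573876/15335385705 ≈ 0.36051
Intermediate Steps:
a(p, t) = 592 (a(p, t) = -8*(-74) = 592)
-50956/(-139267) + a(-232, -254)/(-110115) = -50956/(-139267) + 592/(-110115) = -50956*(-1/139267) + 592*(-1/110115) = 50956/139267 - 592/110115 = 5528573876/15335385705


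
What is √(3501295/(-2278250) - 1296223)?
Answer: 9*I*√132897851460114/91130 ≈ 1138.5*I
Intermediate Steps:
√(3501295/(-2278250) - 1296223) = √(3501295*(-1/2278250) - 1296223) = √(-700259/455650 - 1296223) = √(-590624710209/455650) = 9*I*√132897851460114/91130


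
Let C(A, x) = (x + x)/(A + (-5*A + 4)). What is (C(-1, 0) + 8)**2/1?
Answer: 64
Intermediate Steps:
C(A, x) = 2*x/(4 - 4*A) (C(A, x) = (2*x)/(A + (4 - 5*A)) = (2*x)/(4 - 4*A) = 2*x/(4 - 4*A))
(C(-1, 0) + 8)**2/1 = (-1*0/(-2 + 2*(-1)) + 8)**2/1 = 1*(-1*0/(-2 - 2) + 8)**2 = 1*(-1*0/(-4) + 8)**2 = 1*(-1*0*(-1/4) + 8)**2 = 1*(0 + 8)**2 = 1*8**2 = 1*64 = 64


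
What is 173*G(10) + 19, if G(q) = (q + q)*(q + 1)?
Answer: 38079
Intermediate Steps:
G(q) = 2*q*(1 + q) (G(q) = (2*q)*(1 + q) = 2*q*(1 + q))
173*G(10) + 19 = 173*(2*10*(1 + 10)) + 19 = 173*(2*10*11) + 19 = 173*220 + 19 = 38060 + 19 = 38079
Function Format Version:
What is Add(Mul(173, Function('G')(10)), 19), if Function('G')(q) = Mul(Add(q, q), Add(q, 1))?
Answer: 38079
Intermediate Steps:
Function('G')(q) = Mul(2, q, Add(1, q)) (Function('G')(q) = Mul(Mul(2, q), Add(1, q)) = Mul(2, q, Add(1, q)))
Add(Mul(173, Function('G')(10)), 19) = Add(Mul(173, Mul(2, 10, Add(1, 10))), 19) = Add(Mul(173, Mul(2, 10, 11)), 19) = Add(Mul(173, 220), 19) = Add(38060, 19) = 38079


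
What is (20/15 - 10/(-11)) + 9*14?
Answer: 4232/33 ≈ 128.24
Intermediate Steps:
(20/15 - 10/(-11)) + 9*14 = (20*(1/15) - 10*(-1/11)) + 126 = (4/3 + 10/11) + 126 = 74/33 + 126 = 4232/33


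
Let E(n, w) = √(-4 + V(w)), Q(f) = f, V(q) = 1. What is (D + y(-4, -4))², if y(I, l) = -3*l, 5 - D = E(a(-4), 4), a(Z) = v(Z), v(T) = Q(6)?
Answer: (17 - I*√3)² ≈ 286.0 - 58.89*I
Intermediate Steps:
v(T) = 6
a(Z) = 6
E(n, w) = I*√3 (E(n, w) = √(-4 + 1) = √(-3) = I*√3)
D = 5 - I*√3 ≈ 5.0 - 1.732*I
(D + y(-4, -4))² = ((5 - I*√3) - 3*(-4))² = ((5 - I*√3) + 12)² = (17 - I*√3)²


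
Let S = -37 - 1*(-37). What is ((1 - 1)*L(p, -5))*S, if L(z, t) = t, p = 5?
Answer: 0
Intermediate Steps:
S = 0 (S = -37 + 37 = 0)
((1 - 1)*L(p, -5))*S = ((1 - 1)*(-5))*0 = (0*(-5))*0 = 0*0 = 0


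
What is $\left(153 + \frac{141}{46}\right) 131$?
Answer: $\frac{940449}{46} \approx 20445.0$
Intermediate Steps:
$\left(153 + \frac{141}{46}\right) 131 = \frac{7179}{46} \cdot 131 = \frac{940449}{46}$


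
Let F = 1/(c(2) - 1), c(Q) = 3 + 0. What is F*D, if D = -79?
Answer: -79/2 ≈ -39.500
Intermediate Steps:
c(Q) = 3
F = 1/2 (F = 1/(3 - 1) = 1/2 ≈ 0.50000)
F*D = (1/2)*(-79) = -79/2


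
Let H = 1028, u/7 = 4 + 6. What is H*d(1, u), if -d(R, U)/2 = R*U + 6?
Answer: -156256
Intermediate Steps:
u = 70 (u = 7*(4 + 6) = 7*10 = 70)
d(R, U) = -12 - 2*R*U (d(R, U) = -2*(R*U + 6) = -2*(6 + R*U) = -12 - 2*R*U)
H*d(1, u) = 1028*(-12 - 2*1*70) = 1028*(-12 - 140) = 1028*(-152) = -156256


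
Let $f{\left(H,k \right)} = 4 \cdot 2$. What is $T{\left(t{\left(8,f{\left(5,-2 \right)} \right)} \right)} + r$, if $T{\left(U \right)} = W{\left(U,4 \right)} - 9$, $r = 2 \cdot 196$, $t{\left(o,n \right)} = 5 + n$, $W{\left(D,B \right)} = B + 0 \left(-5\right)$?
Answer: $387$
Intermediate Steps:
$f{\left(H,k \right)} = 8$
$W{\left(D,B \right)} = B$ ($W{\left(D,B \right)} = B + 0 = B$)
$r = 392$
$T{\left(U \right)} = -5$ ($T{\left(U \right)} = 4 - 9 = -5$)
$T{\left(t{\left(8,f{\left(5,-2 \right)} \right)} \right)} + r = -5 + 392 = 387$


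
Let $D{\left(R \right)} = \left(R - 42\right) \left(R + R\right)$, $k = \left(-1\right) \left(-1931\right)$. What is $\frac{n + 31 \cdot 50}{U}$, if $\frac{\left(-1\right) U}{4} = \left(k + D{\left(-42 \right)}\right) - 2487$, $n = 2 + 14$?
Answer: $- \frac{783}{13000} \approx -0.060231$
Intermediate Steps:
$k = 1931$
$n = 16$
$D{\left(R \right)} = 2 R \left(-42 + R\right)$ ($D{\left(R \right)} = \left(-42 + R\right) 2 R = 2 R \left(-42 + R\right)$)
$U = -26000$ ($U = - 4 \left(\left(1931 + 2 \left(-42\right) \left(-42 - 42\right)\right) - 2487\right) = - 4 \left(\left(1931 + 2 \left(-42\right) \left(-84\right)\right) - 2487\right) = - 4 \left(\left(1931 + 7056\right) - 2487\right) = - 4 \left(8987 - 2487\right) = \left(-4\right) 6500 = -26000$)
$\frac{n + 31 \cdot 50}{U} = \frac{16 + 31 \cdot 50}{-26000} = \left(16 + 1550\right) \left(- \frac{1}{26000}\right) = 1566 \left(- \frac{1}{26000}\right) = - \frac{783}{13000}$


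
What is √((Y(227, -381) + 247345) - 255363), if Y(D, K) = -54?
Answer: 2*I*√2018 ≈ 89.844*I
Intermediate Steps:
√((Y(227, -381) + 247345) - 255363) = √((-54 + 247345) - 255363) = √(247291 - 255363) = √(-8072) = 2*I*√2018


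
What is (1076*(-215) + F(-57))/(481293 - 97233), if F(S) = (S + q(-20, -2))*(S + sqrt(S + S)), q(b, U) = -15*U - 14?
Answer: -229003/384060 - 41*I*sqrt(114)/384060 ≈ -0.59627 - 0.0011398*I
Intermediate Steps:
q(b, U) = -14 - 15*U
F(S) = (16 + S)*(S + sqrt(2)*sqrt(S)) (F(S) = (S + (-14 - 15*(-2)))*(S + sqrt(S + S)) = (S + (-14 + 30))*(S + sqrt(2*S)) = (S + 16)*(S + sqrt(2)*sqrt(S)) = (16 + S)*(S + sqrt(2)*sqrt(S)))
(1076*(-215) + F(-57))/(481293 - 97233) = (1076*(-215) + ((-57)**2 + 16*(-57) + sqrt(2)*(-57)**(3/2) + 16*sqrt(2)*sqrt(-57)))/(481293 - 97233) = (-231340 + (3249 - 912 + sqrt(2)*(-57*I*sqrt(57)) + 16*sqrt(2)*(I*sqrt(57))))/384060 = (-231340 + (3249 - 912 - 57*I*sqrt(114) + 16*I*sqrt(114)))*(1/384060) = (-231340 + (2337 - 41*I*sqrt(114)))*(1/384060) = (-229003 - 41*I*sqrt(114))*(1/384060) = -229003/384060 - 41*I*sqrt(114)/384060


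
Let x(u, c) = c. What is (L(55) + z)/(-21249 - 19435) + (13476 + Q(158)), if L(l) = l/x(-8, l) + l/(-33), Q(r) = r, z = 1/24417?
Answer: 13543759678829/993381228 ≈ 13634.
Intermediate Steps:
z = 1/24417 ≈ 4.0955e-5
L(l) = 1 - l/33 (L(l) = l/l + l/(-33) = 1 + l*(-1/33) = 1 - l/33)
(L(55) + z)/(-21249 - 19435) + (13476 + Q(158)) = ((1 - 1/33*55) + 1/24417)/(-21249 - 19435) + (13476 + 158) = ((1 - 5/3) + 1/24417)/(-40684) + 13634 = (-2/3 + 1/24417)*(-1/40684) + 13634 = -16277/24417*(-1/40684) + 13634 = 16277/993381228 + 13634 = 13543759678829/993381228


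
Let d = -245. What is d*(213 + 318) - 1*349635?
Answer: -479730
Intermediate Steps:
d*(213 + 318) - 1*349635 = -245*(213 + 318) - 1*349635 = -245*531 - 349635 = -130095 - 349635 = -479730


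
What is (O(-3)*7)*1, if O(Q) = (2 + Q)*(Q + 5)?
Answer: -14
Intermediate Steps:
O(Q) = (2 + Q)*(5 + Q)
(O(-3)*7)*1 = ((10 + (-3)² + 7*(-3))*7)*1 = ((10 + 9 - 21)*7)*1 = -2*7*1 = -14*1 = -14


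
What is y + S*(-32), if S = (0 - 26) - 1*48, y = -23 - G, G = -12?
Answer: 2357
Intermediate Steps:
y = -11 (y = -23 - 1*(-12) = -23 + 12 = -11)
S = -74 (S = -26 - 48 = -74)
y + S*(-32) = -11 - 74*(-32) = -11 + 2368 = 2357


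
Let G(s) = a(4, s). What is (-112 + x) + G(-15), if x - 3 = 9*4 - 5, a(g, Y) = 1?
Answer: -77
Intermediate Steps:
G(s) = 1
x = 34 (x = 3 + (9*4 - 5) = 3 + (36 - 5) = 3 + 31 = 34)
(-112 + x) + G(-15) = (-112 + 34) + 1 = -78 + 1 = -77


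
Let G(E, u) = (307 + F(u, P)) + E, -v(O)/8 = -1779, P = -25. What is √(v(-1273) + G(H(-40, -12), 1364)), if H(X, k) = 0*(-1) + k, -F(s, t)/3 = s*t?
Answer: √116827 ≈ 341.80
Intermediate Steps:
v(O) = 14232 (v(O) = -8*(-1779) = 14232)
F(s, t) = -3*s*t
H(X, k) = k (H(X, k) = 0 + k = k)
G(E, u) = 307 + E + 75*u (G(E, u) = (307 - 3*u*(-25)) + E = (307 + 75*u) + E = 307 + E + 75*u)
√(v(-1273) + G(H(-40, -12), 1364)) = √(14232 + (307 - 12 + 75*1364)) = √(14232 + (307 - 12 + 102300)) = √(14232 + 102595) = √116827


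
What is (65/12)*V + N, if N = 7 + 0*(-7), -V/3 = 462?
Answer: -15001/2 ≈ -7500.5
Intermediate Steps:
V = -1386 (V = -3*462 = -1386)
N = 7 (N = 7 + 0 = 7)
(65/12)*V + N = (65/12)*(-1386) + 7 = -15015/2 + 7 = -15001/2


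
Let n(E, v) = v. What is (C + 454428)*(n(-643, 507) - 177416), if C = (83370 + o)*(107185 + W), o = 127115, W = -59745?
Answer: -1766589007038652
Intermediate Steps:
C = 9985408400 (C = (83370 + 127115)*(107185 - 59745) = 210485*47440 = 9985408400)
(C + 454428)*(n(-643, 507) - 177416) = (9985408400 + 454428)*(507 - 177416) = 9985862828*(-176909) = -1766589007038652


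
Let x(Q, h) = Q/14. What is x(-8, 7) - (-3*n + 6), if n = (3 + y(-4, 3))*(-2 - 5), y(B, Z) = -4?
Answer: 101/7 ≈ 14.429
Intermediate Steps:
x(Q, h) = Q/14 (x(Q, h) = Q*(1/14) = Q/14)
n = 7 (n = (3 - 4)*(-2 - 5) = -1*(-7) = 7)
x(-8, 7) - (-3*n + 6) = (1/14)*(-8) - (-3*7 + 6) = -4/7 - (-21 + 6) = -4/7 - 1*(-15) = -4/7 + 15 = 101/7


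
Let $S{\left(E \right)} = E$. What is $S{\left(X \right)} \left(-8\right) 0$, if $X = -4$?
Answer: $0$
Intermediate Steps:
$S{\left(X \right)} \left(-8\right) 0 = \left(-4\right) \left(-8\right) 0 = 32 \cdot 0 = 0$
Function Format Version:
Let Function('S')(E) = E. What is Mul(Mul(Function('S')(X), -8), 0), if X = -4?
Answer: 0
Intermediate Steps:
Mul(Mul(Function('S')(X), -8), 0) = Mul(Mul(-4, -8), 0) = Mul(32, 0) = 0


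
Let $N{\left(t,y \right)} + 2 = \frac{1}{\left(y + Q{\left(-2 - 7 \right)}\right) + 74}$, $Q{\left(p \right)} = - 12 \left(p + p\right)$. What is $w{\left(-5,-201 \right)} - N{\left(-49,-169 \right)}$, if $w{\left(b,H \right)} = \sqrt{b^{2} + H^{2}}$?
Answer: $\frac{241}{121} + \sqrt{40426} \approx 203.05$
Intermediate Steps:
$Q{\left(p \right)} = - 24 p$ ($Q{\left(p \right)} = - 12 \cdot 2 p = - 24 p$)
$N{\left(t,y \right)} = -2 + \frac{1}{290 + y}$ ($N{\left(t,y \right)} = -2 + \frac{1}{\left(y - 24 \left(-2 - 7\right)\right) + 74} = -2 + \frac{1}{\left(y - -216\right) + 74} = -2 + \frac{1}{\left(y + 216\right) + 74} = -2 + \frac{1}{\left(216 + y\right) + 74} = -2 + \frac{1}{290 + y}$)
$w{\left(b,H \right)} = \sqrt{H^{2} + b^{2}}$
$w{\left(-5,-201 \right)} - N{\left(-49,-169 \right)} = \sqrt{\left(-201\right)^{2} + \left(-5\right)^{2}} - \frac{-579 - -338}{290 - 169} = \sqrt{40401 + 25} - \frac{-579 + 338}{121} = \sqrt{40426} - \frac{1}{121} \left(-241\right) = \sqrt{40426} - - \frac{241}{121} = \sqrt{40426} + \frac{241}{121} = \frac{241}{121} + \sqrt{40426}$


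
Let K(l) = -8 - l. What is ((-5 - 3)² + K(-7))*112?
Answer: 7056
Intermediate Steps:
((-5 - 3)² + K(-7))*112 = ((-5 - 3)² + (-8 - 1*(-7)))*112 = ((-8)² + (-8 + 7))*112 = (64 - 1)*112 = 63*112 = 7056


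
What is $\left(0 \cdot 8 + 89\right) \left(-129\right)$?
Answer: $-11481$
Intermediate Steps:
$\left(0 \cdot 8 + 89\right) \left(-129\right) = \left(0 + 89\right) \left(-129\right) = 89 \left(-129\right) = -11481$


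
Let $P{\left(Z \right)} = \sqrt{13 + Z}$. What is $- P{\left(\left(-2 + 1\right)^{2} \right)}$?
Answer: $- \sqrt{14} \approx -3.7417$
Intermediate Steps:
$- P{\left(\left(-2 + 1\right)^{2} \right)} = - \sqrt{13 + \left(-2 + 1\right)^{2}} = - \sqrt{13 + \left(-1\right)^{2}} = - \sqrt{13 + 1} = - \sqrt{14}$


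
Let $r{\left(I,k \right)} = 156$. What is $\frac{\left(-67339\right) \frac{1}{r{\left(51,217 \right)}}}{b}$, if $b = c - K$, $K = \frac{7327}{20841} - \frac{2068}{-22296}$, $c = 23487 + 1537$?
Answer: $- \frac{434589946657}{25193391254382} \approx -0.01725$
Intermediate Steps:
$c = 25024$
$K = \frac{5735055}{12907526}$ ($K = 7327 \cdot \frac{1}{20841} - - \frac{517}{5574} = \frac{7327}{20841} + \frac{517}{5574} = \frac{5735055}{12907526} \approx 0.44432$)
$b = \frac{322992195569}{12907526}$ ($b = 25024 - \frac{5735055}{12907526} = \frac{322992195569}{12907526} \approx 25024.0$)
$\frac{\left(-67339\right) \frac{1}{r{\left(51,217 \right)}}}{b} = \frac{\left(-67339\right) \frac{1}{156}}{\frac{322992195569}{12907526}} = \left(-67339\right) \frac{1}{156} \cdot \frac{12907526}{322992195569} = \left(- \frac{67339}{156}\right) \frac{12907526}{322992195569} = - \frac{434589946657}{25193391254382}$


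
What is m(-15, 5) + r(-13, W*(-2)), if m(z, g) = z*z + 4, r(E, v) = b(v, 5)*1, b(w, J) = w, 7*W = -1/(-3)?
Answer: 4807/21 ≈ 228.90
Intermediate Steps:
W = 1/21 (W = (-1/(-3))/7 = (-1*(-1/3))/7 = (1/7)*(1/3) = 1/21 ≈ 0.047619)
r(E, v) = v (r(E, v) = v*1 = v)
m(z, g) = 4 + z**2 (m(z, g) = z**2 + 4 = 4 + z**2)
m(-15, 5) + r(-13, W*(-2)) = (4 + (-15)**2) + (1/21)*(-2) = (4 + 225) - 2/21 = 229 - 2/21 = 4807/21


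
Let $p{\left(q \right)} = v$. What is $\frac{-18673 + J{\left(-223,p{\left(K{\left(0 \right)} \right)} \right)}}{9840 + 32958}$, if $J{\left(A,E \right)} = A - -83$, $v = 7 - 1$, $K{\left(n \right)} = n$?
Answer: $- \frac{6271}{14266} \approx -0.43958$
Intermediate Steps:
$v = 6$ ($v = 7 - 1 = 6$)
$p{\left(q \right)} = 6$
$J{\left(A,E \right)} = 83 + A$ ($J{\left(A,E \right)} = A + 83 = 83 + A$)
$\frac{-18673 + J{\left(-223,p{\left(K{\left(0 \right)} \right)} \right)}}{9840 + 32958} = \frac{-18673 + \left(83 - 223\right)}{9840 + 32958} = \frac{-18673 - 140}{42798} = \left(-18813\right) \frac{1}{42798} = - \frac{6271}{14266}$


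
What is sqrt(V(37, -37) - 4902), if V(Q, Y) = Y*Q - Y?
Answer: I*sqrt(6234) ≈ 78.956*I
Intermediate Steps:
V(Q, Y) = -Y + Q*Y (V(Q, Y) = Q*Y - Y = -Y + Q*Y)
sqrt(V(37, -37) - 4902) = sqrt(-37*(-1 + 37) - 4902) = sqrt(-37*36 - 4902) = sqrt(-1332 - 4902) = sqrt(-6234) = I*sqrt(6234)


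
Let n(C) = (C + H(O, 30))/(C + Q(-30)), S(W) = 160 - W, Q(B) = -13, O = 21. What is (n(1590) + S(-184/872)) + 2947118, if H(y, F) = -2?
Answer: 506616666617/171893 ≈ 2.9473e+6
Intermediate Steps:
n(C) = (-2 + C)/(-13 + C) (n(C) = (C - 2)/(C - 13) = (-2 + C)/(-13 + C))
(n(1590) + S(-184/872)) + 2947118 = ((-2 + 1590)/(-13 + 1590) + (160 - (-184)/872)) + 2947118 = (1588/1577 + (160 - (-184)/872)) + 2947118 = ((1/1577)*1588 + (160 - 1*(-23/109))) + 2947118 = (1588/1577 + (160 + 23/109)) + 2947118 = (1588/1577 + 17463/109) + 2947118 = 27712243/171893 + 2947118 = 506616666617/171893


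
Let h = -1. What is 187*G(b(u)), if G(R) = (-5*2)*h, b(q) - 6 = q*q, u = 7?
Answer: 1870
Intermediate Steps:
b(q) = 6 + q² (b(q) = 6 + q*q = 6 + q²)
G(R) = 10 (G(R) = -5*2*(-1) = -10*(-1) = 10)
187*G(b(u)) = 187*10 = 1870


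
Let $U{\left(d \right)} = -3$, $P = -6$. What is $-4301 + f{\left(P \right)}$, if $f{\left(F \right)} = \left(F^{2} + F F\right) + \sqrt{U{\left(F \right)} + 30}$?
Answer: $-4229 + 3 \sqrt{3} \approx -4223.8$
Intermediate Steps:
$f{\left(F \right)} = 2 F^{2} + 3 \sqrt{3}$ ($f{\left(F \right)} = \left(F^{2} + F F\right) + \sqrt{-3 + 30} = \left(F^{2} + F^{2}\right) + \sqrt{27} = 2 F^{2} + 3 \sqrt{3}$)
$-4301 + f{\left(P \right)} = -4301 + \left(2 \left(-6\right)^{2} + 3 \sqrt{3}\right) = -4301 + \left(2 \cdot 36 + 3 \sqrt{3}\right) = -4301 + \left(72 + 3 \sqrt{3}\right) = -4229 + 3 \sqrt{3}$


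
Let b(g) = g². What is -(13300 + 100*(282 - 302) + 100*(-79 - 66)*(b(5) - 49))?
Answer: -359300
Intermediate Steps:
-(13300 + 100*(282 - 302) + 100*(-79 - 66)*(b(5) - 49)) = -(13300 + 100*(282 - 302) + 100*(-79 - 66)*(5² - 49)) = -(11300 - 14500*(25 - 49)) = -100/(1/(113 - 145*(-24))) = -100/(1/(113 + 3480)) = -100/(1/3593) = -100/1/3593 = -100*3593 = -359300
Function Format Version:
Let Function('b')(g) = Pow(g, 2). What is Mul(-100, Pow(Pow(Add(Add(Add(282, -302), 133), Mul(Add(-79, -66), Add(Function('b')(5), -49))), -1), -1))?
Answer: -359300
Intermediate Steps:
Mul(-100, Pow(Pow(Add(Add(Add(282, -302), 133), Mul(Add(-79, -66), Add(Function('b')(5), -49))), -1), -1)) = Mul(-100, Pow(Pow(Add(Add(Add(282, -302), 133), Mul(Add(-79, -66), Add(Pow(5, 2), -49))), -1), -1)) = Mul(-100, Pow(Pow(Add(Add(-20, 133), Mul(-145, Add(25, -49))), -1), -1)) = Mul(-100, Pow(Pow(Add(113, Mul(-145, -24)), -1), -1)) = Mul(-100, Pow(Pow(Add(113, 3480), -1), -1)) = Mul(-100, Pow(Pow(3593, -1), -1)) = Mul(-100, Pow(Rational(1, 3593), -1)) = Mul(-100, 3593) = -359300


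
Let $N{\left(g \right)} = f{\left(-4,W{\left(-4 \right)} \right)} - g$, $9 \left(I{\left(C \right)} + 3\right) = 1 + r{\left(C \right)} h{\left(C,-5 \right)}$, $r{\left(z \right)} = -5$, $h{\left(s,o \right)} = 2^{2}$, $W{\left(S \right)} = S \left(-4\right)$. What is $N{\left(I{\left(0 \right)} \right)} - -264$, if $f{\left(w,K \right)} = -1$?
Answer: $\frac{2413}{9} \approx 268.11$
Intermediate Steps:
$W{\left(S \right)} = - 4 S$
$h{\left(s,o \right)} = 4$
$I{\left(C \right)} = - \frac{46}{9}$ ($I{\left(C \right)} = -3 + \frac{1 - 20}{9} = -3 + \frac{1}{9} \left(-19\right) = -3 - \frac{19}{9} = - \frac{46}{9}$)
$N{\left(g \right)} = -1 - g$
$N{\left(I{\left(0 \right)} \right)} - -264 = \left(-1 - - \frac{46}{9}\right) - -264 = \left(-1 + \frac{46}{9}\right) + 264 = \frac{37}{9} + 264 = \frac{2413}{9}$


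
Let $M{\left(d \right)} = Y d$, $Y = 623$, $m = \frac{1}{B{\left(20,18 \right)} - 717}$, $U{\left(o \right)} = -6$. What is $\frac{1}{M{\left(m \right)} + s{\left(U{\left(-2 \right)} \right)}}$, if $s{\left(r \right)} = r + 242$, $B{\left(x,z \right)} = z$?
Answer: $\frac{699}{164341} \approx 0.0042534$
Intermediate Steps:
$s{\left(r \right)} = 242 + r$
$m = - \frac{1}{699}$ ($m = \frac{1}{18 - 717} = \frac{1}{-699} = - \frac{1}{699} \approx -0.0014306$)
$M{\left(d \right)} = 623 d$
$\frac{1}{M{\left(m \right)} + s{\left(U{\left(-2 \right)} \right)}} = \frac{1}{623 \left(- \frac{1}{699}\right) + \left(242 - 6\right)} = \frac{1}{- \frac{623}{699} + 236} = \frac{1}{\frac{164341}{699}} = \frac{699}{164341}$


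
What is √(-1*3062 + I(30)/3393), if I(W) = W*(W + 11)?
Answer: 38*I*√2712138/1131 ≈ 55.332*I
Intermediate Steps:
I(W) = W*(11 + W)
√(-1*3062 + I(30)/3393) = √(-1*3062 + (30*(11 + 30))/3393) = √(-3062 + (30*41)*(1/3393)) = √(-3062 + 1230*(1/3393)) = √(-3062 + 410/1131) = √(-3462712/1131) = 38*I*√2712138/1131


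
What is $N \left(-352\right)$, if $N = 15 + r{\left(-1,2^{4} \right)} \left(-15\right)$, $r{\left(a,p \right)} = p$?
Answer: $79200$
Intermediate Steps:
$N = -225$ ($N = 15 + 2^{4} \left(-15\right) = 15 + 16 \left(-15\right) = 15 - 240 = -225$)
$N \left(-352\right) = \left(-225\right) \left(-352\right) = 79200$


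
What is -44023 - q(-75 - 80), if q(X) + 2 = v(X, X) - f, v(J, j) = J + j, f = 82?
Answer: -43629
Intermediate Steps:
q(X) = -84 + 2*X (q(X) = -2 + ((X + X) - 1*82) = -2 + (2*X - 82) = -2 + (-82 + 2*X) = -84 + 2*X)
-44023 - q(-75 - 80) = -44023 - (-84 + 2*(-75 - 80)) = -44023 - (-84 + 2*(-155)) = -44023 - (-84 - 310) = -44023 - 1*(-394) = -44023 + 394 = -43629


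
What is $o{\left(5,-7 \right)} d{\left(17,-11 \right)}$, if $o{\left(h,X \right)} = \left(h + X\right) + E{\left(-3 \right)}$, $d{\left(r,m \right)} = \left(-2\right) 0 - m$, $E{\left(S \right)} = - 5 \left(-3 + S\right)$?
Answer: $308$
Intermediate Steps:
$E{\left(S \right)} = 15 - 5 S$
$d{\left(r,m \right)} = - m$ ($d{\left(r,m \right)} = 0 - m = - m$)
$o{\left(h,X \right)} = 30 + X + h$ ($o{\left(h,X \right)} = \left(h + X\right) + \left(15 - -15\right) = \left(X + h\right) + \left(15 + 15\right) = \left(X + h\right) + 30 = 30 + X + h$)
$o{\left(5,-7 \right)} d{\left(17,-11 \right)} = \left(30 - 7 + 5\right) \left(\left(-1\right) \left(-11\right)\right) = 28 \cdot 11 = 308$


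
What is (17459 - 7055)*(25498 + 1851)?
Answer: 284538996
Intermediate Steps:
(17459 - 7055)*(25498 + 1851) = 10404*27349 = 284538996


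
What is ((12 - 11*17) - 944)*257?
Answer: -287583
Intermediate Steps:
((12 - 11*17) - 944)*257 = ((12 - 187) - 944)*257 = (-175 - 944)*257 = -1119*257 = -287583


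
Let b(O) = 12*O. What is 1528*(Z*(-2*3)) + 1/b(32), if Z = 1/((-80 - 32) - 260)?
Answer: 293407/11904 ≈ 24.648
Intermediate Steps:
Z = -1/372 (Z = 1/(-112 - 260) = 1/(-372) = -1/372 ≈ -0.0026882)
1528*(Z*(-2*3)) + 1/b(32) = 1528*(-(-1)*3/186) + 1/(12*32) = 1528*(-1/372*(-6)) + 1/384 = 1528*(1/62) + 1/384 = 764/31 + 1/384 = 293407/11904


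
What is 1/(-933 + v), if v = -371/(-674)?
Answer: -674/628471 ≈ -0.0010724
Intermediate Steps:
v = 371/674 (v = -371*(-1/674) = 371/674 ≈ 0.55045)
1/(-933 + v) = 1/(-933 + 371/674) = 1/(-628471/674) = -674/628471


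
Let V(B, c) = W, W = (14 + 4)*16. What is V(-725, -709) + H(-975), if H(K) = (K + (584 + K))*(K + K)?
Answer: 2663988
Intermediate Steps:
W = 288 (W = 18*16 = 288)
V(B, c) = 288
H(K) = 2*K*(584 + 2*K) (H(K) = (584 + 2*K)*(2*K) = 2*K*(584 + 2*K))
V(-725, -709) + H(-975) = 288 + 4*(-975)*(292 - 975) = 288 + 4*(-975)*(-683) = 288 + 2663700 = 2663988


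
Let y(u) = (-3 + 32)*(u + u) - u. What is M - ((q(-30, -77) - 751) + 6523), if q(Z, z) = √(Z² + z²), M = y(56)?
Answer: -2580 - √6829 ≈ -2662.6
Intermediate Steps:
y(u) = 57*u (y(u) = 29*(2*u) - u = 58*u - u = 57*u)
M = 3192 (M = 57*56 = 3192)
M - ((q(-30, -77) - 751) + 6523) = 3192 - ((√((-30)² + (-77)²) - 751) + 6523) = 3192 - ((√(900 + 5929) - 751) + 6523) = 3192 - ((√6829 - 751) + 6523) = 3192 - ((-751 + √6829) + 6523) = 3192 - (5772 + √6829) = 3192 + (-5772 - √6829) = -2580 - √6829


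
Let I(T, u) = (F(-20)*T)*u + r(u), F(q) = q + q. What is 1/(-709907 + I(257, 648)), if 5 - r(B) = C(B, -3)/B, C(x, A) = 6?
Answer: -108/796104937 ≈ -1.3566e-7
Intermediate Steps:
F(q) = 2*q
r(B) = 5 - 6/B
I(T, u) = 5 - 6/u - 40*T*u (I(T, u) = ((2*(-20))*T)*u + (5 - 6/u) = (-40*T)*u + (5 - 6/u) = -40*T*u + (5 - 6/u) = 5 - 6/u - 40*T*u)
1/(-709907 + I(257, 648)) = 1/(-709907 + (5 - 6/648 - 40*257*648)) = 1/(-709907 + (5 - 6*1/648 - 6661440)) = 1/(-709907 + (5 - 1/108 - 6661440)) = 1/(-709907 - 719434981/108) = 1/(-796104937/108) = -108/796104937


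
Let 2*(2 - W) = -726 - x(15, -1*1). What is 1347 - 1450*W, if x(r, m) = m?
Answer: -527178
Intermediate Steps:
W = 729/2 (W = 2 - (-726 - (-1))/2 = 2 - (-726 - 1*(-1))/2 = 2 - (-726 + 1)/2 = 2 - ½*(-725) = 2 + 725/2 = 729/2 ≈ 364.50)
1347 - 1450*W = 1347 - 1450*729/2 = 1347 - 528525 = -527178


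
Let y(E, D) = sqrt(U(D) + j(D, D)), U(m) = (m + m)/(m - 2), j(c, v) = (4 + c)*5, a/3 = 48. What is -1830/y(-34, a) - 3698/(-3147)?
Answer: 3698/3147 - 915*sqrt(935141)/13171 ≈ -66.005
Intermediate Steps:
a = 144 (a = 3*48 = 144)
j(c, v) = 20 + 5*c
U(m) = 2*m/(-2 + m) (U(m) = (2*m)/(-2 + m) = 2*m/(-2 + m))
y(E, D) = sqrt(20 + 5*D + 2*D/(-2 + D)) (y(E, D) = sqrt(2*D/(-2 + D) + (20 + 5*D)) = sqrt(20 + 5*D + 2*D/(-2 + D)))
-1830/y(-34, a) - 3698/(-3147) = -1830*sqrt(-2 + 144)/sqrt(-40 + 5*144**2 + 12*144) - 3698/(-3147) = -1830*sqrt(142)/sqrt(-40 + 5*20736 + 1728) - 3698*(-1/3147) = -1830*sqrt(142)/sqrt(-40 + 103680 + 1728) + 3698/3147 = -1830*sqrt(935141)/26342 + 3698/3147 = -915*sqrt(935141)/13171 + 3698/3147 = 3698/3147 - 915*sqrt(935141)/13171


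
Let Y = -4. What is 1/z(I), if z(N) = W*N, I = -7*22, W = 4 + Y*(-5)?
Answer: -1/3696 ≈ -0.00027056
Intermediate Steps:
W = 24 (W = 4 - 4*(-5) = 4 + 20 = 24)
I = -154
z(N) = 24*N
1/z(I) = 1/(24*(-154)) = 1/(-3696) = -1/3696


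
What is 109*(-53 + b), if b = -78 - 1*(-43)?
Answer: -9592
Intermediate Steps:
b = -35 (b = -78 + 43 = -35)
109*(-53 + b) = 109*(-53 - 35) = 109*(-88) = -9592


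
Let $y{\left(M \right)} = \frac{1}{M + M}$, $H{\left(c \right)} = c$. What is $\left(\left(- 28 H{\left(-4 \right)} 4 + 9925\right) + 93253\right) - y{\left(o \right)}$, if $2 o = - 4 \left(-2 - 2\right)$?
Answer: $\frac{1658015}{16} \approx 1.0363 \cdot 10^{5}$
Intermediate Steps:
$o = 8$ ($o = \frac{\left(-4\right) \left(-2 - 2\right)}{2} = \frac{\left(-4\right) \left(-4\right)}{2} = \frac{1}{2} \cdot 16 = 8$)
$y{\left(M \right)} = \frac{1}{2 M}$
$\left(\left(- 28 H{\left(-4 \right)} 4 + 9925\right) + 93253\right) - y{\left(o \right)} = \left(\left(\left(-28\right) \left(-4\right) 4 + 9925\right) + 93253\right) - \frac{1}{2 \cdot 8} = \left(\left(112 \cdot 4 + 9925\right) + 93253\right) - \frac{1}{2} \cdot \frac{1}{8} = \left(\left(448 + 9925\right) + 93253\right) - \frac{1}{16} = \left(10373 + 93253\right) - \frac{1}{16} = 103626 - \frac{1}{16} = \frac{1658015}{16}$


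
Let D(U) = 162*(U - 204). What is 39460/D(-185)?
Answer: -19730/31509 ≈ -0.62617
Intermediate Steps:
D(U) = -33048 + 162*U (D(U) = 162*(-204 + U) = -33048 + 162*U)
39460/D(-185) = 39460/(-33048 + 162*(-185)) = 39460/(-33048 - 29970) = 39460/(-63018) = 39460*(-1/63018) = -19730/31509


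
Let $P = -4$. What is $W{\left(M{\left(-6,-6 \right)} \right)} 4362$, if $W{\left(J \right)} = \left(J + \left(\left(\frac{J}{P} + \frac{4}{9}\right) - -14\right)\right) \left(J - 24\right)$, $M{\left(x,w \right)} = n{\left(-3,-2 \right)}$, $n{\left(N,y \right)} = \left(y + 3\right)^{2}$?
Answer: $- \frac{9146387}{6} \approx -1.5244 \cdot 10^{6}$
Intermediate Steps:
$n{\left(N,y \right)} = \left(3 + y\right)^{2}$
$M{\left(x,w \right)} = 1$ ($M{\left(x,w \right)} = \left(3 - 2\right)^{2} = 1^{2} = 1$)
$W{\left(J \right)} = \left(-24 + J\right) \left(\frac{130}{9} + \frac{3 J}{4}\right)$ ($W{\left(J \right)} = \left(J + \left(\left(\frac{J}{-4} + \frac{4}{9}\right) - -14\right)\right) \left(J - 24\right) = \left(J + \left(\left(J \left(- \frac{1}{4}\right) + 4 \cdot \frac{1}{9}\right) + 14\right)\right) \left(-24 + J\right) = \left(J + \left(\left(- \frac{J}{4} + \frac{4}{9}\right) + 14\right)\right) \left(-24 + J\right) = \left(J + \left(\left(\frac{4}{9} - \frac{J}{4}\right) + 14\right)\right) \left(-24 + J\right) = \left(J - \left(- \frac{130}{9} + \frac{J}{4}\right)\right) \left(-24 + J\right) = \left(\frac{130}{9} + \frac{3 J}{4}\right) \left(-24 + J\right) = \left(-24 + J\right) \left(\frac{130}{9} + \frac{3 J}{4}\right)$)
$W{\left(M{\left(-6,-6 \right)} \right)} 4362 = \left(- \frac{1040}{3} - \frac{32}{9} + \frac{3 \cdot 1^{2}}{4}\right) 4362 = \left(- \frac{1040}{3} - \frac{32}{9} + \frac{3}{4} \cdot 1\right) 4362 = \left(- \frac{1040}{3} - \frac{32}{9} + \frac{3}{4}\right) 4362 = \left(- \frac{12581}{36}\right) 4362 = - \frac{9146387}{6}$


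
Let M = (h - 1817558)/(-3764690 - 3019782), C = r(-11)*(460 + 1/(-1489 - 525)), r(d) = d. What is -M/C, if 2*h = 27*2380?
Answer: 449481499/8642424250911 ≈ 5.2009e-5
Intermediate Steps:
h = 32130 (h = (27*2380)/2 = (½)*64260 = 32130)
C = -10190829/2014 (C = -11*(460 + 1/(-1489 - 525)) = -11*(460 + 1/(-2014)) = -11*(460 - 1/2014) = -11*926439/2014 = -10190829/2014 ≈ -5060.0)
M = 446357/1696118 (M = (32130 - 1817558)/(-3764690 - 3019782) = -1785428/(-6784472) = -1785428*(-1/6784472) = 446357/1696118 ≈ 0.26316)
-M/C = -446357/(1696118*(-10190829/2014)) = -446357*(-2014)/(1696118*10190829) = -1*(-449481499/8642424250911) = 449481499/8642424250911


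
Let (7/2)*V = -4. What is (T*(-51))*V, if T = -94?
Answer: -38352/7 ≈ -5478.9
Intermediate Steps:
V = -8/7 (V = (2/7)*(-4) = -8/7 ≈ -1.1429)
(T*(-51))*V = -94*(-51)*(-8/7) = 4794*(-8/7) = -38352/7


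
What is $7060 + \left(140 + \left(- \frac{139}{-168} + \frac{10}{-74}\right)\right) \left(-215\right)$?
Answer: $- \frac{144141785}{6216} \approx -23189.0$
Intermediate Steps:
$7060 + \left(140 + \left(- \frac{139}{-168} + \frac{10}{-74}\right)\right) \left(-215\right) = 7060 + \left(140 + \left(\left(-139\right) \left(- \frac{1}{168}\right) + 10 \left(- \frac{1}{74}\right)\right)\right) \left(-215\right) = 7060 + \left(140 + \left(\frac{139}{168} - \frac{5}{37}\right)\right) \left(-215\right) = 7060 + \left(140 + \frac{4303}{6216}\right) \left(-215\right) = 7060 + \frac{874543}{6216} \left(-215\right) = 7060 - \frac{188026745}{6216} = - \frac{144141785}{6216}$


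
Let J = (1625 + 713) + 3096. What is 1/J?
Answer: 1/5434 ≈ 0.00018403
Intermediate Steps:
J = 5434 (J = 2338 + 3096 = 5434)
1/J = 1/5434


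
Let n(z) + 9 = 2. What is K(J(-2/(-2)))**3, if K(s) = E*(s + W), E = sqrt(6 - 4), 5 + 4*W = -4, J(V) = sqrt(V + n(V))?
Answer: 1863*sqrt(2)/32 + 147*I*sqrt(3)/4 ≈ 82.334 + 63.653*I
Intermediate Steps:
n(z) = -7 (n(z) = -9 + 2 = -7)
J(V) = sqrt(-7 + V) (J(V) = sqrt(V - 7) = sqrt(-7 + V))
W = -9/4 (W = -5/4 + (1/4)*(-4) = -5/4 - 1 = -9/4 ≈ -2.2500)
E = sqrt(2) ≈ 1.4142
K(s) = sqrt(2)*(-9/4 + s) (K(s) = sqrt(2)*(s - 9/4) = sqrt(2)*(-9/4 + s))
K(J(-2/(-2)))**3 = (sqrt(2)*(-9/4 + sqrt(-7 - 2/(-2))))**3 = (sqrt(2)*(-9/4 + sqrt(-7 - 2*(-1/2))))**3 = (sqrt(2)*(-9/4 + sqrt(-7 + 1)))**3 = (sqrt(2)*(-9/4 + sqrt(-6)))**3 = (sqrt(2)*(-9/4 + I*sqrt(6)))**3 = 2*sqrt(2)*(-9/4 + I*sqrt(6))**3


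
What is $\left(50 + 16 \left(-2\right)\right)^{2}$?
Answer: $324$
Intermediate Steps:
$\left(50 + 16 \left(-2\right)\right)^{2} = \left(50 - 32\right)^{2} = 18^{2} = 324$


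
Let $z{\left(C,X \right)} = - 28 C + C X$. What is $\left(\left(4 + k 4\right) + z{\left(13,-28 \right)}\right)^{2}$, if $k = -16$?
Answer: $620944$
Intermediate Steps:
$\left(\left(4 + k 4\right) + z{\left(13,-28 \right)}\right)^{2} = \left(\left(4 - 64\right) + 13 \left(-28 - 28\right)\right)^{2} = \left(\left(4 - 64\right) + 13 \left(-56\right)\right)^{2} = \left(-60 - 728\right)^{2} = \left(-788\right)^{2} = 620944$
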